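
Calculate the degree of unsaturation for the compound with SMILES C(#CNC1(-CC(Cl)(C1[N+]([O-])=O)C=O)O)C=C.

6

Molecular formula from the SMILES: C9H9ClN2O4.
DoU = (2C + 2 + N − H − X)/2 = (2·9 + 2 + 2 − 9 − 1)/2 = 12/2 = 6.
(Structurally: 1 ring(s) + 5 π bond(s) = 6.)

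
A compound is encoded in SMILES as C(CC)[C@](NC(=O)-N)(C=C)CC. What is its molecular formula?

C9H18N2O

Heavy atoms from the SMILES: 9 C, 2 N, 1 O.
Implicit hydrogens by atom environment:
  4 × C: 2 H each → 8
  2 × C: 3 H each → 6
  2 × C: no H
  1 × C: 1 H
  1 × N: 2 H
  1 × N: 1 H
  1 × O: no H
  Total hydrogens = 18.
Molecular formula: C9H18N2O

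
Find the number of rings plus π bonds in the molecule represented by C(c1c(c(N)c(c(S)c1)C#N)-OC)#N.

8

Molecular formula from the SMILES: C9H7N3OS.
DoU = (2C + 2 + N − H − X)/2 = (2·9 + 2 + 3 − 7 − 0)/2 = 16/2 = 8.
(Structurally: 1 ring(s) + 7 π bond(s) = 8.)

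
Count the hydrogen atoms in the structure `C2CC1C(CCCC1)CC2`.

Hydrogens are implicit in SMILES; fill each atom to its normal valence:
  8 × C: 2 H each → 16
  2 × C: 1 H each → 2
  Total hydrogens = 18.

18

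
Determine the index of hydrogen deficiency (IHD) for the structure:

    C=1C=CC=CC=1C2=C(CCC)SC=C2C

Molecular formula from the SMILES: C14H16S.
DoU = (2C + 2 + N − H − X)/2 = (2·14 + 2 + 0 − 16 − 0)/2 = 14/2 = 7.
(Structurally: 2 ring(s) + 5 π bond(s) = 7.)

7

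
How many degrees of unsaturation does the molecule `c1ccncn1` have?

Molecular formula from the SMILES: C4H4N2.
DoU = (2C + 2 + N − H − X)/2 = (2·4 + 2 + 2 − 4 − 0)/2 = 8/2 = 4.
(Structurally: 1 ring(s) + 3 π bond(s) = 4.)

4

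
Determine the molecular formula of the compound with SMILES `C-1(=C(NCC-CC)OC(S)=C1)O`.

C8H13NO2S

Heavy atoms from the SMILES: 8 C, 1 N, 2 O, 1 S.
Implicit hydrogens by atom environment:
  3 × C: 2 H each → 6
  3 × C (aromatic): no H
  1 × C: 3 H
  1 × C (aromatic): 1 H
  1 × N: 1 H
  1 × O: 1 H
  1 × O (aromatic): no H
  1 × S: 1 H
  Total hydrogens = 13.
Molecular formula: C8H13NO2S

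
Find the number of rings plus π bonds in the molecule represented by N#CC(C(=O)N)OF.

Molecular formula from the SMILES: C3H3FN2O2.
DoU = (2C + 2 + N − H − X)/2 = (2·3 + 2 + 2 − 3 − 1)/2 = 6/2 = 3.
(Structurally: 0 ring(s) + 3 π bond(s) = 3.)

3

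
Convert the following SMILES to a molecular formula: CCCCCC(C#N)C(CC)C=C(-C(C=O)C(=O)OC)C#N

Heavy atoms from the SMILES: 17 C, 2 N, 3 O.
Implicit hydrogens by atom environment:
  5 × C: 2 H each → 10
  5 × C: 1 H each → 5
  4 × C: no H
  3 × C: 3 H each → 9
  3 × O: no H
  2 × N: no H
  Total hydrogens = 24.
Molecular formula: C17H24N2O3

C17H24N2O3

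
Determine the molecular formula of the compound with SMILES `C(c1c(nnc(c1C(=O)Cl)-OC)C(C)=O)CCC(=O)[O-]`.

C12H12ClN2O5-

Heavy atoms from the SMILES: 12 C, 1 Cl, 2 N, 5 O.
Implicit hydrogens by atom environment:
  4 × C (aromatic): no H
  4 × O: no H
  3 × C: 2 H each → 6
  3 × C: no H
  2 × C: 3 H each → 6
  2 × N (aromatic): no H
  1 × Cl: no H
  1 × O (charge -1): no H
  Total hydrogens = 12.
Net charge -1.
Molecular formula: C12H12ClN2O5-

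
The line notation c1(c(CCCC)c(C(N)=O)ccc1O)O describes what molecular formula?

Heavy atoms from the SMILES: 11 C, 1 N, 3 O.
Implicit hydrogens by atom environment:
  4 × C (aromatic): no H
  3 × C: 2 H each → 6
  2 × C (aromatic): 1 H each → 2
  2 × O: 1 H each → 2
  1 × C: 3 H
  1 × C: no H
  1 × N: 2 H
  1 × O: no H
  Total hydrogens = 15.
Molecular formula: C11H15NO3

C11H15NO3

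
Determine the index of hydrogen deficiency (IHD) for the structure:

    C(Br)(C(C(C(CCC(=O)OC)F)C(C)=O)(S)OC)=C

3

Molecular formula from the SMILES: C12H18BrFO4S.
DoU = (2C + 2 + N − H − X)/2 = (2·12 + 2 + 0 − 18 − 2)/2 = 6/2 = 3.
(Structurally: 0 ring(s) + 3 π bond(s) = 3.)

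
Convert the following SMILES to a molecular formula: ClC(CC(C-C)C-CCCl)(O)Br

C8H15BrCl2O

Heavy atoms from the SMILES: 1 Br, 8 C, 2 Cl, 1 O.
Implicit hydrogens by atom environment:
  5 × C: 2 H each → 10
  2 × Cl: no H
  1 × Br: no H
  1 × C: 3 H
  1 × C: 1 H
  1 × C: no H
  1 × O: 1 H
  Total hydrogens = 15.
Molecular formula: C8H15BrCl2O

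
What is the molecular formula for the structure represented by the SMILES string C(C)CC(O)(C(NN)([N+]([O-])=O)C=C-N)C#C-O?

C9H16N4O4

Heavy atoms from the SMILES: 9 C, 4 N, 4 O.
Implicit hydrogens by atom environment:
  4 × C: no H
  2 × C: 2 H each → 4
  2 × C: 1 H each → 2
  2 × N: 2 H each → 4
  2 × O: 1 H each → 2
  1 × C: 3 H
  1 × N: 1 H
  1 × N (charge +1): no H
  1 × O: no H
  1 × O (charge -1): no H
  Total hydrogens = 16.
Molecular formula: C9H16N4O4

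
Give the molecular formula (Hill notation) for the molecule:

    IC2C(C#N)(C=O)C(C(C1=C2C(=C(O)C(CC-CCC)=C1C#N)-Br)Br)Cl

C18H16Br2ClIN2O2

Heavy atoms from the SMILES: 2 Br, 18 C, 1 Cl, 1 I, 2 N, 2 O.
Implicit hydrogens by atom environment:
  6 × C (aromatic): no H
  4 × C: 2 H each → 8
  4 × C: 1 H each → 4
  3 × C: no H
  2 × Br: no H
  2 × N: no H
  1 × C: 3 H
  1 × Cl: no H
  1 × I: no H
  1 × O: 1 H
  1 × O: no H
  Total hydrogens = 16.
Molecular formula: C18H16Br2ClIN2O2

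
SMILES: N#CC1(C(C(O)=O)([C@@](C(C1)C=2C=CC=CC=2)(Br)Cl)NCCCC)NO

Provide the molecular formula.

Heavy atoms from the SMILES: 1 Br, 17 C, 1 Cl, 3 N, 3 O.
Implicit hydrogens by atom environment:
  5 × C (aromatic): 1 H each → 5
  5 × C: no H
  4 × C: 2 H each → 8
  2 × N: 1 H each → 2
  2 × O: 1 H each → 2
  1 × Br: no H
  1 × C: 3 H
  1 × C: 1 H
  1 × C (aromatic): no H
  1 × Cl: no H
  1 × N: no H
  1 × O: no H
  Total hydrogens = 21.
Molecular formula: C17H21BrClN3O3

C17H21BrClN3O3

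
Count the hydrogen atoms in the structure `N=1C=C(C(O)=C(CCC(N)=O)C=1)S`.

10

Hydrogens are implicit in SMILES; fill each atom to its normal valence:
  3 × C (aromatic): no H
  2 × C: 2 H each → 4
  2 × C (aromatic): 1 H each → 2
  1 × C: no H
  1 × N: 2 H
  1 × N (aromatic): no H
  1 × O: 1 H
  1 × O: no H
  1 × S: 1 H
  Total hydrogens = 10.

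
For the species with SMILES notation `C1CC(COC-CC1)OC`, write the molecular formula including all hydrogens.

C8H16O2

Heavy atoms from the SMILES: 8 C, 2 O.
Implicit hydrogens by atom environment:
  6 × C: 2 H each → 12
  2 × O: no H
  1 × C: 3 H
  1 × C: 1 H
  Total hydrogens = 16.
Molecular formula: C8H16O2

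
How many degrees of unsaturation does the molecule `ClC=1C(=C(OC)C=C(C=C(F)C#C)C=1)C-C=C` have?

Molecular formula from the SMILES: C14H12ClFO.
DoU = (2C + 2 + N − H − X)/2 = (2·14 + 2 + 0 − 12 − 2)/2 = 16/2 = 8.
(Structurally: 1 ring(s) + 7 π bond(s) = 8.)

8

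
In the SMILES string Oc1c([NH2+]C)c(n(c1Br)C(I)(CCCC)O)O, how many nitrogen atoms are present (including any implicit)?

The symbol for nitrogen appears 2 times in the SMILES.

2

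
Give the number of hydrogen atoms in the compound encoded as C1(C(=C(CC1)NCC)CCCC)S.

21

Hydrogens are implicit in SMILES; fill each atom to its normal valence:
  6 × C: 2 H each → 12
  2 × C: 3 H each → 6
  2 × C: no H
  1 × C: 1 H
  1 × N: 1 H
  1 × S: 1 H
  Total hydrogens = 21.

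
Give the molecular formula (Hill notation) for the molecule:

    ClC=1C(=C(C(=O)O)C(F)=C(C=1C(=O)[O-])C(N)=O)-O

C9H4ClFNO6-

Heavy atoms from the SMILES: 9 C, 1 Cl, 1 F, 1 N, 6 O.
Implicit hydrogens by atom environment:
  6 × C (aromatic): no H
  3 × C: no H
  3 × O: no H
  2 × O: 1 H each → 2
  1 × Cl: no H
  1 × F: no H
  1 × N: 2 H
  1 × O (charge -1): no H
  Total hydrogens = 4.
Net charge -1.
Molecular formula: C9H4ClFNO6-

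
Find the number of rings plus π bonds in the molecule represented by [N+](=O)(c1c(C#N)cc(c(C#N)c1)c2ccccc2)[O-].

13

Molecular formula from the SMILES: C14H7N3O2.
DoU = (2C + 2 + N − H − X)/2 = (2·14 + 2 + 3 − 7 − 0)/2 = 26/2 = 13.
(Structurally: 2 ring(s) + 11 π bond(s) = 13.)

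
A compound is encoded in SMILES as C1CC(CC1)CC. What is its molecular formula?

Heavy atoms from the SMILES: 7 C.
Implicit hydrogens by atom environment:
  5 × C: 2 H each → 10
  1 × C: 3 H
  1 × C: 1 H
  Total hydrogens = 14.
Molecular formula: C7H14

C7H14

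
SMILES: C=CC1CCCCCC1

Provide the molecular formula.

C9H16

Heavy atoms from the SMILES: 9 C.
Implicit hydrogens by atom environment:
  7 × C: 2 H each → 14
  2 × C: 1 H each → 2
  Total hydrogens = 16.
Molecular formula: C9H16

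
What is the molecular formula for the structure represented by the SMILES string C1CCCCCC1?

Heavy atoms from the SMILES: 7 C.
Implicit hydrogens by atom environment:
  7 × C: 2 H each → 14
  Total hydrogens = 14.
Molecular formula: C7H14

C7H14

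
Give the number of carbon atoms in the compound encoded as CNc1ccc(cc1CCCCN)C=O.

The symbol for carbon appears 12 times in the SMILES. Lowercase c denotes aromatic carbon and counts toward C.

12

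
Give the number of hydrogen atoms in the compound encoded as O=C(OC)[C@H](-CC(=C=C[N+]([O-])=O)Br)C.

10

Hydrogens are implicit in SMILES; fill each atom to its normal valence:
  3 × C: no H
  3 × O: no H
  2 × C: 3 H each → 6
  2 × C: 1 H each → 2
  1 × Br: no H
  1 × C: 2 H
  1 × N (charge +1): no H
  1 × O (charge -1): no H
  Total hydrogens = 10.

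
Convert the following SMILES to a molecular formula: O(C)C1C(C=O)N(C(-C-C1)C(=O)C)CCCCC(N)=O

Heavy atoms from the SMILES: 14 C, 2 N, 4 O.
Implicit hydrogens by atom environment:
  6 × C: 2 H each → 12
  4 × C: 1 H each → 4
  4 × O: no H
  2 × C: 3 H each → 6
  2 × C: no H
  1 × N: 2 H
  1 × N: no H
  Total hydrogens = 24.
Molecular formula: C14H24N2O4

C14H24N2O4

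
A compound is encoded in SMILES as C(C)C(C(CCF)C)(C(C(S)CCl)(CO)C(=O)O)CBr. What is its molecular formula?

C13H23BrClFO3S

Heavy atoms from the SMILES: 1 Br, 13 C, 1 Cl, 1 F, 3 O, 1 S.
Implicit hydrogens by atom environment:
  6 × C: 2 H each → 12
  3 × C: no H
  2 × C: 3 H each → 6
  2 × C: 1 H each → 2
  2 × O: 1 H each → 2
  1 × Br: no H
  1 × Cl: no H
  1 × F: no H
  1 × O: no H
  1 × S: 1 H
  Total hydrogens = 23.
Molecular formula: C13H23BrClFO3S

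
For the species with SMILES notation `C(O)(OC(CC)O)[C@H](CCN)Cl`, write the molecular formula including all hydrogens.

C7H16ClNO3

Heavy atoms from the SMILES: 7 C, 1 Cl, 1 N, 3 O.
Implicit hydrogens by atom environment:
  3 × C: 2 H each → 6
  3 × C: 1 H each → 3
  2 × O: 1 H each → 2
  1 × C: 3 H
  1 × Cl: no H
  1 × N: 2 H
  1 × O: no H
  Total hydrogens = 16.
Molecular formula: C7H16ClNO3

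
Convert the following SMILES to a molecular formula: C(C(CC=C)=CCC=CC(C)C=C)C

C14H22

Heavy atoms from the SMILES: 14 C.
Implicit hydrogens by atom environment:
  6 × C: 1 H each → 6
  5 × C: 2 H each → 10
  2 × C: 3 H each → 6
  1 × C: no H
  Total hydrogens = 22.
Molecular formula: C14H22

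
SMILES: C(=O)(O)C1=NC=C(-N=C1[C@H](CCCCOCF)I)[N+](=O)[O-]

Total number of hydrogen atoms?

Hydrogens are implicit in SMILES; fill each atom to its normal valence:
  5 × C: 2 H each → 10
  3 × C (aromatic): no H
  3 × O: no H
  2 × N (aromatic): no H
  1 × C (aromatic): 1 H
  1 × C: 1 H
  1 × C: no H
  1 × F: no H
  1 × I: no H
  1 × N (charge +1): no H
  1 × O: 1 H
  1 × O (charge -1): no H
  Total hydrogens = 13.

13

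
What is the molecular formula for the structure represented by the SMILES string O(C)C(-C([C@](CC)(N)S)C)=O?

Heavy atoms from the SMILES: 7 C, 1 N, 2 O, 1 S.
Implicit hydrogens by atom environment:
  3 × C: 3 H each → 9
  2 × C: no H
  2 × O: no H
  1 × C: 2 H
  1 × C: 1 H
  1 × N: 2 H
  1 × S: 1 H
  Total hydrogens = 15.
Molecular formula: C7H15NO2S

C7H15NO2S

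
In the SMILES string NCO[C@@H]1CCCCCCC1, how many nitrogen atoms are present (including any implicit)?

1

The symbol for nitrogen appears 1 time in the SMILES.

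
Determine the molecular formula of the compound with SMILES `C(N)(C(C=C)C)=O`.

Heavy atoms from the SMILES: 5 C, 1 N, 1 O.
Implicit hydrogens by atom environment:
  2 × C: 1 H each → 2
  1 × C: 3 H
  1 × C: 2 H
  1 × C: no H
  1 × N: 2 H
  1 × O: no H
  Total hydrogens = 9.
Molecular formula: C5H9NO

C5H9NO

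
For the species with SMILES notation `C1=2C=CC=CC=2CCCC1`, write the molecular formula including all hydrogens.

C10H12

Heavy atoms from the SMILES: 10 C.
Implicit hydrogens by atom environment:
  4 × C: 2 H each → 8
  4 × C (aromatic): 1 H each → 4
  2 × C (aromatic): no H
  Total hydrogens = 12.
Molecular formula: C10H12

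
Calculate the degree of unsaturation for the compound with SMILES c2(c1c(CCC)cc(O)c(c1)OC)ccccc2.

8

Molecular formula from the SMILES: C16H18O2.
DoU = (2C + 2 + N − H − X)/2 = (2·16 + 2 + 0 − 18 − 0)/2 = 16/2 = 8.
(Structurally: 2 ring(s) + 6 π bond(s) = 8.)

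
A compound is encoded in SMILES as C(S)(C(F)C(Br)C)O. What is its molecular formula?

Heavy atoms from the SMILES: 1 Br, 4 C, 1 F, 1 O, 1 S.
Implicit hydrogens by atom environment:
  3 × C: 1 H each → 3
  1 × Br: no H
  1 × C: 3 H
  1 × F: no H
  1 × O: 1 H
  1 × S: 1 H
  Total hydrogens = 8.
Molecular formula: C4H8BrFOS

C4H8BrFOS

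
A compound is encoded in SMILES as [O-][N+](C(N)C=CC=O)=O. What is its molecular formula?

Heavy atoms from the SMILES: 4 C, 2 N, 3 O.
Implicit hydrogens by atom environment:
  4 × C: 1 H each → 4
  2 × O: no H
  1 × N: 2 H
  1 × N (charge +1): no H
  1 × O (charge -1): no H
  Total hydrogens = 6.
Molecular formula: C4H6N2O3

C4H6N2O3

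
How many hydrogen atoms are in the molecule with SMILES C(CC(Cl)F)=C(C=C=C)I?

Hydrogens are implicit in SMILES; fill each atom to its normal valence:
  3 × C: 1 H each → 3
  2 × C: 2 H each → 4
  2 × C: no H
  1 × Cl: no H
  1 × F: no H
  1 × I: no H
  Total hydrogens = 7.

7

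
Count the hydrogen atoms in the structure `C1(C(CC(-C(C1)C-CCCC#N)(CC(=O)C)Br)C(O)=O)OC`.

24

Hydrogens are implicit in SMILES; fill each atom to its normal valence:
  7 × C: 2 H each → 14
  4 × C: no H
  3 × C: 1 H each → 3
  3 × O: no H
  2 × C: 3 H each → 6
  1 × Br: no H
  1 × N: no H
  1 × O: 1 H
  Total hydrogens = 24.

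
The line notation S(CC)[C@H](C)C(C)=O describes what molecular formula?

Heavy atoms from the SMILES: 6 C, 1 O, 1 S.
Implicit hydrogens by atom environment:
  3 × C: 3 H each → 9
  1 × C: 2 H
  1 × C: 1 H
  1 × C: no H
  1 × O: no H
  1 × S: no H
  Total hydrogens = 12.
Molecular formula: C6H12OS

C6H12OS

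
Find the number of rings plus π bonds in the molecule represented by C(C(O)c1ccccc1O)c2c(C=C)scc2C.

8

Molecular formula from the SMILES: C15H16O2S.
DoU = (2C + 2 + N − H − X)/2 = (2·15 + 2 + 0 − 16 − 0)/2 = 16/2 = 8.
(Structurally: 2 ring(s) + 6 π bond(s) = 8.)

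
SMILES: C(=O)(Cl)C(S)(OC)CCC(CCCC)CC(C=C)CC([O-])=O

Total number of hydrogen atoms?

Hydrogens are implicit in SMILES; fill each atom to its normal valence:
  8 × C: 2 H each → 16
  3 × C: 1 H each → 3
  3 × C: no H
  3 × O: no H
  2 × C: 3 H each → 6
  1 × Cl: no H
  1 × O (charge -1): no H
  1 × S: 1 H
  Total hydrogens = 26.

26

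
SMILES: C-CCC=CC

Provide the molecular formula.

C6H12

Heavy atoms from the SMILES: 6 C.
Implicit hydrogens by atom environment:
  2 × C: 3 H each → 6
  2 × C: 2 H each → 4
  2 × C: 1 H each → 2
  Total hydrogens = 12.
Molecular formula: C6H12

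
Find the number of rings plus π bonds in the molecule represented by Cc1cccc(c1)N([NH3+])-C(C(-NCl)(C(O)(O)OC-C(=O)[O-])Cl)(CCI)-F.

Molecular formula from the SMILES: C14H19Cl2FIN3O5.
DoU = (2C + 2 + N − H − X)/2 = (2·14 + 2 + 3 − 19 − 4)/2 = 10/2 = 5.
(Structurally: 1 ring(s) + 4 π bond(s) = 5.)

5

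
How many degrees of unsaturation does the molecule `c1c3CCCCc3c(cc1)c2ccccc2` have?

9

Molecular formula from the SMILES: C16H16.
DoU = (2C + 2 + N − H − X)/2 = (2·16 + 2 + 0 − 16 − 0)/2 = 18/2 = 9.
(Structurally: 3 ring(s) + 6 π bond(s) = 9.)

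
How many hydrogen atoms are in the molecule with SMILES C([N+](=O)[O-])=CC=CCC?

Hydrogens are implicit in SMILES; fill each atom to its normal valence:
  4 × C: 1 H each → 4
  1 × C: 3 H
  1 × C: 2 H
  1 × N (charge +1): no H
  1 × O: no H
  1 × O (charge -1): no H
  Total hydrogens = 9.

9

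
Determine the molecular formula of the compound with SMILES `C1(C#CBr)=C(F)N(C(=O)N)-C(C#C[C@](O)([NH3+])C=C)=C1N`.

C12H11BrFN4O2+

Heavy atoms from the SMILES: 1 Br, 12 C, 1 F, 4 N, 2 O.
Implicit hydrogens by atom environment:
  6 × C: no H
  4 × C (aromatic): no H
  2 × N: 2 H each → 4
  1 × Br: no H
  1 × C: 2 H
  1 × C: 1 H
  1 × F: no H
  1 × N (charge +1): 3 H
  1 × N (aromatic): no H
  1 × O: 1 H
  1 × O: no H
  Total hydrogens = 11.
Net charge +1.
Molecular formula: C12H11BrFN4O2+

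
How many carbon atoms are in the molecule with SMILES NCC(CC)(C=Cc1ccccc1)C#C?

The symbol for carbon appears 14 times in the SMILES. Lowercase c denotes aromatic carbon and counts toward C.

14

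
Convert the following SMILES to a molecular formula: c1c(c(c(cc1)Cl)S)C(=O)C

C8H7ClOS

Heavy atoms from the SMILES: 8 C, 1 Cl, 1 O, 1 S.
Implicit hydrogens by atom environment:
  3 × C (aromatic): 1 H each → 3
  3 × C (aromatic): no H
  1 × C: 3 H
  1 × C: no H
  1 × Cl: no H
  1 × O: no H
  1 × S: 1 H
  Total hydrogens = 7.
Molecular formula: C8H7ClOS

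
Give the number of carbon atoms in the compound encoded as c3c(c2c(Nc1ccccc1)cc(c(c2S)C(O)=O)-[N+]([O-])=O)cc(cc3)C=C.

21

The symbol for carbon appears 21 times in the SMILES. Lowercase c denotes aromatic carbon and counts toward C.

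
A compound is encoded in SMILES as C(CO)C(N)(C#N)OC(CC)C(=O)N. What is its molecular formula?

Heavy atoms from the SMILES: 8 C, 3 N, 3 O.
Implicit hydrogens by atom environment:
  3 × C: 2 H each → 6
  3 × C: no H
  2 × N: 2 H each → 4
  2 × O: no H
  1 × C: 3 H
  1 × C: 1 H
  1 × N: no H
  1 × O: 1 H
  Total hydrogens = 15.
Molecular formula: C8H15N3O3

C8H15N3O3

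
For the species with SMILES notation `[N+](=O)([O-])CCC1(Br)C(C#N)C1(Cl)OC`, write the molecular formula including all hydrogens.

Heavy atoms from the SMILES: 1 Br, 7 C, 1 Cl, 2 N, 3 O.
Implicit hydrogens by atom environment:
  3 × C: no H
  2 × C: 2 H each → 4
  2 × O: no H
  1 × Br: no H
  1 × C: 3 H
  1 × C: 1 H
  1 × Cl: no H
  1 × N: no H
  1 × N (charge +1): no H
  1 × O (charge -1): no H
  Total hydrogens = 8.
Molecular formula: C7H8BrClN2O3

C7H8BrClN2O3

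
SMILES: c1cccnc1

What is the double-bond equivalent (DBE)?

Molecular formula from the SMILES: C5H5N.
DoU = (2C + 2 + N − H − X)/2 = (2·5 + 2 + 1 − 5 − 0)/2 = 8/2 = 4.
(Structurally: 1 ring(s) + 3 π bond(s) = 4.)

4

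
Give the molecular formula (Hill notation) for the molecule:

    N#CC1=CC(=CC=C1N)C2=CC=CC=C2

Heavy atoms from the SMILES: 13 C, 2 N.
Implicit hydrogens by atom environment:
  8 × C (aromatic): 1 H each → 8
  4 × C (aromatic): no H
  1 × C: no H
  1 × N: 2 H
  1 × N: no H
  Total hydrogens = 10.
Molecular formula: C13H10N2

C13H10N2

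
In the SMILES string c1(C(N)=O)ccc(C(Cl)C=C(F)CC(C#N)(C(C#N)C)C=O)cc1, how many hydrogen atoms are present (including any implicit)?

15

Hydrogens are implicit in SMILES; fill each atom to its normal valence:
  5 × C: no H
  4 × C: 1 H each → 4
  4 × C (aromatic): 1 H each → 4
  2 × C (aromatic): no H
  2 × N: no H
  2 × O: no H
  1 × C: 3 H
  1 × C: 2 H
  1 × Cl: no H
  1 × F: no H
  1 × N: 2 H
  Total hydrogens = 15.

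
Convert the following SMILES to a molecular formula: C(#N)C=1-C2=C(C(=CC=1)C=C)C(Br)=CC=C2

Heavy atoms from the SMILES: 1 Br, 13 C, 1 N.
Implicit hydrogens by atom environment:
  5 × C (aromatic): 1 H each → 5
  5 × C (aromatic): no H
  1 × Br: no H
  1 × C: 2 H
  1 × C: 1 H
  1 × C: no H
  1 × N: no H
  Total hydrogens = 8.
Molecular formula: C13H8BrN

C13H8BrN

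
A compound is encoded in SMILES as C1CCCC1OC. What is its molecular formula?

Heavy atoms from the SMILES: 6 C, 1 O.
Implicit hydrogens by atom environment:
  4 × C: 2 H each → 8
  1 × C: 3 H
  1 × C: 1 H
  1 × O: no H
  Total hydrogens = 12.
Molecular formula: C6H12O

C6H12O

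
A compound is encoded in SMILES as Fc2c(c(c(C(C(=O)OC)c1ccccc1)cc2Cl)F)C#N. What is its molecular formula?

Heavy atoms from the SMILES: 16 C, 1 Cl, 2 F, 1 N, 2 O.
Implicit hydrogens by atom environment:
  6 × C (aromatic): 1 H each → 6
  6 × C (aromatic): no H
  2 × C: no H
  2 × F: no H
  2 × O: no H
  1 × C: 3 H
  1 × C: 1 H
  1 × Cl: no H
  1 × N: no H
  Total hydrogens = 10.
Molecular formula: C16H10ClF2NO2

C16H10ClF2NO2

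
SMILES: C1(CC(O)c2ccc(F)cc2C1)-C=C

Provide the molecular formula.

C12H13FO

Heavy atoms from the SMILES: 12 C, 1 F, 1 O.
Implicit hydrogens by atom environment:
  3 × C: 2 H each → 6
  3 × C (aromatic): 1 H each → 3
  3 × C: 1 H each → 3
  3 × C (aromatic): no H
  1 × F: no H
  1 × O: 1 H
  Total hydrogens = 13.
Molecular formula: C12H13FO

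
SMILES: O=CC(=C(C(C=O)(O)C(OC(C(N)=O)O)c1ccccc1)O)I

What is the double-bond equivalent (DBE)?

Molecular formula from the SMILES: C14H14INO7.
DoU = (2C + 2 + N − H − X)/2 = (2·14 + 2 + 1 − 14 − 1)/2 = 16/2 = 8.
(Structurally: 1 ring(s) + 7 π bond(s) = 8.)

8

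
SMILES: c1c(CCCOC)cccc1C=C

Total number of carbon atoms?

12

The symbol for carbon appears 12 times in the SMILES. Lowercase c denotes aromatic carbon and counts toward C.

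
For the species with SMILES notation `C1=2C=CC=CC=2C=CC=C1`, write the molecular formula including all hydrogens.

Heavy atoms from the SMILES: 10 C.
Implicit hydrogens by atom environment:
  8 × C (aromatic): 1 H each → 8
  2 × C (aromatic): no H
  Total hydrogens = 8.
Molecular formula: C10H8

C10H8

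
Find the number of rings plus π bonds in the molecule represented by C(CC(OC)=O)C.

Molecular formula from the SMILES: C5H10O2.
DoU = (2C + 2 + N − H − X)/2 = (2·5 + 2 + 0 − 10 − 0)/2 = 2/2 = 1.
(Structurally: 0 ring(s) + 1 π bond(s) = 1.)

1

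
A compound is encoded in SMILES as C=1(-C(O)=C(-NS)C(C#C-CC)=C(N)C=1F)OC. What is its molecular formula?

Heavy atoms from the SMILES: 11 C, 1 F, 2 N, 2 O, 1 S.
Implicit hydrogens by atom environment:
  6 × C (aromatic): no H
  2 × C: 3 H each → 6
  2 × C: no H
  1 × C: 2 H
  1 × F: no H
  1 × N: 2 H
  1 × N: 1 H
  1 × O: 1 H
  1 × O: no H
  1 × S: 1 H
  Total hydrogens = 13.
Molecular formula: C11H13FN2O2S

C11H13FN2O2S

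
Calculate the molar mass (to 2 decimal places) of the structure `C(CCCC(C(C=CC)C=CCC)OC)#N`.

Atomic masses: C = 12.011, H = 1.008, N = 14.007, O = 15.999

Molecular formula: C14H23NO.
M = 14×12.011 + 23×1.008 + 1×14.007 + 1×15.999 = 221.34 g/mol.

221.34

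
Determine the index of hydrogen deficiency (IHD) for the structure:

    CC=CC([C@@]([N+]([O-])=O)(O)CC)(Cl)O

2

Molecular formula from the SMILES: C7H12ClNO4.
DoU = (2C + 2 + N − H − X)/2 = (2·7 + 2 + 1 − 12 − 1)/2 = 4/2 = 2.
(Structurally: 0 ring(s) + 2 π bond(s) = 2.)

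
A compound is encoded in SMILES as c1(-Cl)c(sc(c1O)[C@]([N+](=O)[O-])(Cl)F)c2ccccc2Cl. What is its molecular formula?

Heavy atoms from the SMILES: 11 C, 3 Cl, 1 F, 1 N, 3 O, 1 S.
Implicit hydrogens by atom environment:
  6 × C (aromatic): no H
  4 × C (aromatic): 1 H each → 4
  3 × Cl: no H
  1 × C: no H
  1 × F: no H
  1 × N (charge +1): no H
  1 × O: 1 H
  1 × O: no H
  1 × O (charge -1): no H
  1 × S (aromatic): no H
  Total hydrogens = 5.
Molecular formula: C11H5Cl3FNO3S

C11H5Cl3FNO3S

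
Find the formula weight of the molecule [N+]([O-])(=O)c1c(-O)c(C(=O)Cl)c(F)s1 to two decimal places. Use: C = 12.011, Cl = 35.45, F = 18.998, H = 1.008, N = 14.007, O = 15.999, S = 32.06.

Molecular formula: C5HClFNO4S.
M = 5×12.011 + 1×35.45 + 1×18.998 + 1×1.008 + 1×14.007 + 4×15.999 + 1×32.06 = 225.57 g/mol.

225.57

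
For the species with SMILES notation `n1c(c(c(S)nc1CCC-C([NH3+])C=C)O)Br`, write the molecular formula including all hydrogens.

Heavy atoms from the SMILES: 1 Br, 10 C, 3 N, 1 O, 1 S.
Implicit hydrogens by atom environment:
  4 × C: 2 H each → 8
  4 × C (aromatic): no H
  2 × C: 1 H each → 2
  2 × N (aromatic): no H
  1 × Br: no H
  1 × N (charge +1): 3 H
  1 × O: 1 H
  1 × S: 1 H
  Total hydrogens = 15.
Net charge +1.
Molecular formula: C10H15BrN3OS+

C10H15BrN3OS+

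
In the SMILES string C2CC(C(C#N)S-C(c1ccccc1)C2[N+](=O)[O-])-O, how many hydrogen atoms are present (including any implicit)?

Hydrogens are implicit in SMILES; fill each atom to its normal valence:
  5 × C (aromatic): 1 H each → 5
  4 × C: 1 H each → 4
  2 × C: 2 H each → 4
  1 × C: no H
  1 × C (aromatic): no H
  1 × N: no H
  1 × N (charge +1): no H
  1 × O: 1 H
  1 × O: no H
  1 × O (charge -1): no H
  1 × S: no H
  Total hydrogens = 14.

14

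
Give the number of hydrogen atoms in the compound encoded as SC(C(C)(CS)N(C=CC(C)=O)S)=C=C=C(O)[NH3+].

Hydrogens are implicit in SMILES; fill each atom to its normal valence:
  6 × C: no H
  3 × S: 1 H each → 3
  2 × C: 3 H each → 6
  2 × C: 1 H each → 2
  1 × C: 2 H
  1 × N (charge +1): 3 H
  1 × N: no H
  1 × O: 1 H
  1 × O: no H
  Total hydrogens = 17.

17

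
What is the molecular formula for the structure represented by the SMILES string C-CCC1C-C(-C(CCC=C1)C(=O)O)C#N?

Heavy atoms from the SMILES: 13 C, 1 N, 2 O.
Implicit hydrogens by atom environment:
  5 × C: 2 H each → 10
  5 × C: 1 H each → 5
  2 × C: no H
  1 × C: 3 H
  1 × N: no H
  1 × O: 1 H
  1 × O: no H
  Total hydrogens = 19.
Molecular formula: C13H19NO2

C13H19NO2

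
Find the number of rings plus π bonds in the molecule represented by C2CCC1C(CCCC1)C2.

2

Molecular formula from the SMILES: C10H18.
DoU = (2C + 2 + N − H − X)/2 = (2·10 + 2 + 0 − 18 − 0)/2 = 4/2 = 2.
(Structurally: 2 ring(s) + 0 π bond(s) = 2.)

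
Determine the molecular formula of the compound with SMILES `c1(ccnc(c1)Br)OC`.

Heavy atoms from the SMILES: 1 Br, 6 C, 1 N, 1 O.
Implicit hydrogens by atom environment:
  3 × C (aromatic): 1 H each → 3
  2 × C (aromatic): no H
  1 × Br: no H
  1 × C: 3 H
  1 × N (aromatic): no H
  1 × O: no H
  Total hydrogens = 6.
Molecular formula: C6H6BrNO

C6H6BrNO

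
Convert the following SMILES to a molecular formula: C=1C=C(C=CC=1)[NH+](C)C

Heavy atoms from the SMILES: 8 C, 1 N.
Implicit hydrogens by atom environment:
  5 × C (aromatic): 1 H each → 5
  2 × C: 3 H each → 6
  1 × C (aromatic): no H
  1 × N (charge +1): 1 H
  Total hydrogens = 12.
Net charge +1.
Molecular formula: C8H12N+

C8H12N+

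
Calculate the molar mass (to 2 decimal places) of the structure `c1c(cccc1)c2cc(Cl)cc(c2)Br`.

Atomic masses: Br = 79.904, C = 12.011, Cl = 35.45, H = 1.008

267.55

Molecular formula: C12H8BrCl.
M = 1×79.904 + 12×12.011 + 1×35.45 + 8×1.008 = 267.55 g/mol.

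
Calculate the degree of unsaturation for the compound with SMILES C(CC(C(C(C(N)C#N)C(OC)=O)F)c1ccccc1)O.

7

Molecular formula from the SMILES: C15H19FN2O3.
DoU = (2C + 2 + N − H − X)/2 = (2·15 + 2 + 2 − 19 − 1)/2 = 14/2 = 7.
(Structurally: 1 ring(s) + 6 π bond(s) = 7.)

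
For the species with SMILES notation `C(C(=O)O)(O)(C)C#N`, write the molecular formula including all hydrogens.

Heavy atoms from the SMILES: 4 C, 1 N, 3 O.
Implicit hydrogens by atom environment:
  3 × C: no H
  2 × O: 1 H each → 2
  1 × C: 3 H
  1 × N: no H
  1 × O: no H
  Total hydrogens = 5.
Molecular formula: C4H5NO3

C4H5NO3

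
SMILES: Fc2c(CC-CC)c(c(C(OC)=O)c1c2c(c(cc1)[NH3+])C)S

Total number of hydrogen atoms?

Hydrogens are implicit in SMILES; fill each atom to its normal valence:
  8 × C (aromatic): no H
  3 × C: 3 H each → 9
  3 × C: 2 H each → 6
  2 × C (aromatic): 1 H each → 2
  2 × O: no H
  1 × C: no H
  1 × F: no H
  1 × N (charge +1): 3 H
  1 × S: 1 H
  Total hydrogens = 21.

21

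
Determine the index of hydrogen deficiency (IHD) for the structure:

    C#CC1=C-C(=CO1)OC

Molecular formula from the SMILES: C7H6O2.
DoU = (2C + 2 + N − H − X)/2 = (2·7 + 2 + 0 − 6 − 0)/2 = 10/2 = 5.
(Structurally: 1 ring(s) + 4 π bond(s) = 5.)

5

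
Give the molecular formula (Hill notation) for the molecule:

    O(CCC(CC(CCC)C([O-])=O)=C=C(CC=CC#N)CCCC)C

C20H30NO3-

Heavy atoms from the SMILES: 20 C, 1 N, 3 O.
Implicit hydrogens by atom environment:
  9 × C: 2 H each → 18
  5 × C: no H
  3 × C: 3 H each → 9
  3 × C: 1 H each → 3
  2 × O: no H
  1 × N: no H
  1 × O (charge -1): no H
  Total hydrogens = 30.
Net charge -1.
Molecular formula: C20H30NO3-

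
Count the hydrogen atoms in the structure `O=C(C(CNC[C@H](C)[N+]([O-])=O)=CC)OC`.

Hydrogens are implicit in SMILES; fill each atom to its normal valence:
  3 × C: 3 H each → 9
  3 × O: no H
  2 × C: 2 H each → 4
  2 × C: 1 H each → 2
  2 × C: no H
  1 × N: 1 H
  1 × N (charge +1): no H
  1 × O (charge -1): no H
  Total hydrogens = 16.

16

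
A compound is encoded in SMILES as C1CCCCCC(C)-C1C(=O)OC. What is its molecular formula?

Heavy atoms from the SMILES: 11 C, 2 O.
Implicit hydrogens by atom environment:
  6 × C: 2 H each → 12
  2 × C: 3 H each → 6
  2 × C: 1 H each → 2
  2 × O: no H
  1 × C: no H
  Total hydrogens = 20.
Molecular formula: C11H20O2

C11H20O2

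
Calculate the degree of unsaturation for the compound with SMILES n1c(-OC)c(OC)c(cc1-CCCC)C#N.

Molecular formula from the SMILES: C12H16N2O2.
DoU = (2C + 2 + N − H − X)/2 = (2·12 + 2 + 2 − 16 − 0)/2 = 12/2 = 6.
(Structurally: 1 ring(s) + 5 π bond(s) = 6.)

6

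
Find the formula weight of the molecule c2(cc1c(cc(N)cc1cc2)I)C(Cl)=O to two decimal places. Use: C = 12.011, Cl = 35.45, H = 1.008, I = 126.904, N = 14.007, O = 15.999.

Molecular formula: C11H7ClINO.
M = 11×12.011 + 1×35.45 + 7×1.008 + 1×126.904 + 1×14.007 + 1×15.999 = 331.54 g/mol.

331.54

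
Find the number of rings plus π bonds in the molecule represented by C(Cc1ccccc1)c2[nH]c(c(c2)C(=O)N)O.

8

Molecular formula from the SMILES: C13H14N2O2.
DoU = (2C + 2 + N − H − X)/2 = (2·13 + 2 + 2 − 14 − 0)/2 = 16/2 = 8.
(Structurally: 2 ring(s) + 6 π bond(s) = 8.)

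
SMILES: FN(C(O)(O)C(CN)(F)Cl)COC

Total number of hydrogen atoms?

11

Hydrogens are implicit in SMILES; fill each atom to its normal valence:
  2 × C: 2 H each → 4
  2 × C: no H
  2 × F: no H
  2 × O: 1 H each → 2
  1 × C: 3 H
  1 × Cl: no H
  1 × N: 2 H
  1 × N: no H
  1 × O: no H
  Total hydrogens = 11.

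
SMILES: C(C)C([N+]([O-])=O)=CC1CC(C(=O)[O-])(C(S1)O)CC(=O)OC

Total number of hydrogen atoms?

Hydrogens are implicit in SMILES; fill each atom to its normal valence:
  4 × C: no H
  4 × O: no H
  3 × C: 2 H each → 6
  3 × C: 1 H each → 3
  2 × C: 3 H each → 6
  2 × O (charge -1): no H
  1 × N (charge +1): no H
  1 × O: 1 H
  1 × S: no H
  Total hydrogens = 16.

16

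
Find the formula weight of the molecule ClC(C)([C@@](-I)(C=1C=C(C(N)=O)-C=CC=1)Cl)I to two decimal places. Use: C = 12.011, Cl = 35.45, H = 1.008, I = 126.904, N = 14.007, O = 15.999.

Molecular formula: C10H9Cl2I2NO.
M = 10×12.011 + 2×35.45 + 9×1.008 + 2×126.904 + 1×14.007 + 1×15.999 = 483.90 g/mol.

483.90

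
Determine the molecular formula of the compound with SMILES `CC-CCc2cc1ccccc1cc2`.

Heavy atoms from the SMILES: 14 C.
Implicit hydrogens by atom environment:
  7 × C (aromatic): 1 H each → 7
  3 × C: 2 H each → 6
  3 × C (aromatic): no H
  1 × C: 3 H
  Total hydrogens = 16.
Molecular formula: C14H16

C14H16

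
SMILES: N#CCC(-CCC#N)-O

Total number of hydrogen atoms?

Hydrogens are implicit in SMILES; fill each atom to its normal valence:
  3 × C: 2 H each → 6
  2 × C: no H
  2 × N: no H
  1 × C: 1 H
  1 × O: 1 H
  Total hydrogens = 8.

8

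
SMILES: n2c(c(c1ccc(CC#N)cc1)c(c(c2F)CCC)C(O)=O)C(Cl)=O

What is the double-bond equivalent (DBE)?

12

Molecular formula from the SMILES: C18H14ClFN2O3.
DoU = (2C + 2 + N − H − X)/2 = (2·18 + 2 + 2 − 14 − 2)/2 = 24/2 = 12.
(Structurally: 2 ring(s) + 10 π bond(s) = 12.)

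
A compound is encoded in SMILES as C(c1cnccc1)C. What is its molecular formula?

C7H9N

Heavy atoms from the SMILES: 7 C, 1 N.
Implicit hydrogens by atom environment:
  4 × C (aromatic): 1 H each → 4
  1 × C: 3 H
  1 × C: 2 H
  1 × C (aromatic): no H
  1 × N (aromatic): no H
  Total hydrogens = 9.
Molecular formula: C7H9N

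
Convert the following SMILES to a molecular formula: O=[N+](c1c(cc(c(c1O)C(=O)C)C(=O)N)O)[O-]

Heavy atoms from the SMILES: 9 C, 2 N, 6 O.
Implicit hydrogens by atom environment:
  5 × C (aromatic): no H
  3 × O: no H
  2 × C: no H
  2 × O: 1 H each → 2
  1 × C: 3 H
  1 × C (aromatic): 1 H
  1 × N: 2 H
  1 × N (charge +1): no H
  1 × O (charge -1): no H
  Total hydrogens = 8.
Molecular formula: C9H8N2O6

C9H8N2O6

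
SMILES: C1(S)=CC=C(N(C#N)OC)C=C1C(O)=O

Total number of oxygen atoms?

The symbol for oxygen appears 3 times in the SMILES.

3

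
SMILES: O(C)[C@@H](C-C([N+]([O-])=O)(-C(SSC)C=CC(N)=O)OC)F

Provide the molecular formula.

C10H17FN2O5S2

Heavy atoms from the SMILES: 10 C, 1 F, 2 N, 5 O, 2 S.
Implicit hydrogens by atom environment:
  4 × C: 1 H each → 4
  4 × O: no H
  3 × C: 3 H each → 9
  2 × C: no H
  2 × S: no H
  1 × C: 2 H
  1 × F: no H
  1 × N: 2 H
  1 × N (charge +1): no H
  1 × O (charge -1): no H
  Total hydrogens = 17.
Molecular formula: C10H17FN2O5S2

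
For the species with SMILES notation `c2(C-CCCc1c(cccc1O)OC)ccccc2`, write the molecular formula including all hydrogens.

Heavy atoms from the SMILES: 17 C, 2 O.
Implicit hydrogens by atom environment:
  8 × C (aromatic): 1 H each → 8
  4 × C: 2 H each → 8
  4 × C (aromatic): no H
  1 × C: 3 H
  1 × O: 1 H
  1 × O: no H
  Total hydrogens = 20.
Molecular formula: C17H20O2

C17H20O2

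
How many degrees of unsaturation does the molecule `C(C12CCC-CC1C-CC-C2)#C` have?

4

Molecular formula from the SMILES: C12H18.
DoU = (2C + 2 + N − H − X)/2 = (2·12 + 2 + 0 − 18 − 0)/2 = 8/2 = 4.
(Structurally: 2 ring(s) + 2 π bond(s) = 4.)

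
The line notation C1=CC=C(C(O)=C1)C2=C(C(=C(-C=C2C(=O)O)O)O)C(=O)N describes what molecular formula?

Heavy atoms from the SMILES: 14 C, 1 N, 6 O.
Implicit hydrogens by atom environment:
  7 × C (aromatic): no H
  5 × C (aromatic): 1 H each → 5
  4 × O: 1 H each → 4
  2 × C: no H
  2 × O: no H
  1 × N: 2 H
  Total hydrogens = 11.
Molecular formula: C14H11NO6

C14H11NO6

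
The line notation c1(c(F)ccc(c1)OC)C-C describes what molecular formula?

C9H11FO

Heavy atoms from the SMILES: 9 C, 1 F, 1 O.
Implicit hydrogens by atom environment:
  3 × C (aromatic): 1 H each → 3
  3 × C (aromatic): no H
  2 × C: 3 H each → 6
  1 × C: 2 H
  1 × F: no H
  1 × O: no H
  Total hydrogens = 11.
Molecular formula: C9H11FO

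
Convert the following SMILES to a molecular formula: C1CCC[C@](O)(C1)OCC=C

C9H16O2

Heavy atoms from the SMILES: 9 C, 2 O.
Implicit hydrogens by atom environment:
  7 × C: 2 H each → 14
  1 × C: 1 H
  1 × C: no H
  1 × O: 1 H
  1 × O: no H
  Total hydrogens = 16.
Molecular formula: C9H16O2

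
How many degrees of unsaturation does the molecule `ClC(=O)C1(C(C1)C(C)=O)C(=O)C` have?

Molecular formula from the SMILES: C8H9ClO3.
DoU = (2C + 2 + N − H − X)/2 = (2·8 + 2 + 0 − 9 − 1)/2 = 8/2 = 4.
(Structurally: 1 ring(s) + 3 π bond(s) = 4.)

4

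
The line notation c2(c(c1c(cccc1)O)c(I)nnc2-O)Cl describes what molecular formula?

C10H6ClIN2O2

Heavy atoms from the SMILES: 10 C, 1 Cl, 1 I, 2 N, 2 O.
Implicit hydrogens by atom environment:
  6 × C (aromatic): no H
  4 × C (aromatic): 1 H each → 4
  2 × N (aromatic): no H
  2 × O: 1 H each → 2
  1 × Cl: no H
  1 × I: no H
  Total hydrogens = 6.
Molecular formula: C10H6ClIN2O2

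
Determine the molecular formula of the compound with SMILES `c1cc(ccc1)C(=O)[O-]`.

C7H5O2-

Heavy atoms from the SMILES: 7 C, 2 O.
Implicit hydrogens by atom environment:
  5 × C (aromatic): 1 H each → 5
  1 × C (aromatic): no H
  1 × C: no H
  1 × O: no H
  1 × O (charge -1): no H
  Total hydrogens = 5.
Net charge -1.
Molecular formula: C7H5O2-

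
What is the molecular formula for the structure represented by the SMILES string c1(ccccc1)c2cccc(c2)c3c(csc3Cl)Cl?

C16H10Cl2S

Heavy atoms from the SMILES: 16 C, 2 Cl, 1 S.
Implicit hydrogens by atom environment:
  10 × C (aromatic): 1 H each → 10
  6 × C (aromatic): no H
  2 × Cl: no H
  1 × S (aromatic): no H
  Total hydrogens = 10.
Molecular formula: C16H10Cl2S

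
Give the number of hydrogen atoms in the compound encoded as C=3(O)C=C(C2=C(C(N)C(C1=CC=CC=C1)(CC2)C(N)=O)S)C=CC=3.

20

Hydrogens are implicit in SMILES; fill each atom to its normal valence:
  9 × C (aromatic): 1 H each → 9
  4 × C: no H
  3 × C (aromatic): no H
  2 × C: 2 H each → 4
  2 × N: 2 H each → 4
  1 × C: 1 H
  1 × O: 1 H
  1 × O: no H
  1 × S: 1 H
  Total hydrogens = 20.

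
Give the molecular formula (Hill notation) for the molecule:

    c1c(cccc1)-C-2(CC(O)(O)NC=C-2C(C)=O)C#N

C14H14N2O3

Heavy atoms from the SMILES: 14 C, 2 N, 3 O.
Implicit hydrogens by atom environment:
  5 × C (aromatic): 1 H each → 5
  5 × C: no H
  2 × O: 1 H each → 2
  1 × C: 3 H
  1 × C: 2 H
  1 × C: 1 H
  1 × C (aromatic): no H
  1 × N: 1 H
  1 × N: no H
  1 × O: no H
  Total hydrogens = 14.
Molecular formula: C14H14N2O3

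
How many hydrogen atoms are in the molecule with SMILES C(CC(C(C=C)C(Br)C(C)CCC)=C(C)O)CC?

29

Hydrogens are implicit in SMILES; fill each atom to its normal valence:
  6 × C: 2 H each → 12
  4 × C: 3 H each → 12
  4 × C: 1 H each → 4
  2 × C: no H
  1 × Br: no H
  1 × O: 1 H
  Total hydrogens = 29.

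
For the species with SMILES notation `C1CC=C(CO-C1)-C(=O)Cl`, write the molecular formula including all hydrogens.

Heavy atoms from the SMILES: 7 C, 1 Cl, 2 O.
Implicit hydrogens by atom environment:
  4 × C: 2 H each → 8
  2 × C: no H
  2 × O: no H
  1 × C: 1 H
  1 × Cl: no H
  Total hydrogens = 9.
Molecular formula: C7H9ClO2

C7H9ClO2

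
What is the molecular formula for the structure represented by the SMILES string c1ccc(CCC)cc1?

C9H12

Heavy atoms from the SMILES: 9 C.
Implicit hydrogens by atom environment:
  5 × C (aromatic): 1 H each → 5
  2 × C: 2 H each → 4
  1 × C: 3 H
  1 × C (aromatic): no H
  Total hydrogens = 12.
Molecular formula: C9H12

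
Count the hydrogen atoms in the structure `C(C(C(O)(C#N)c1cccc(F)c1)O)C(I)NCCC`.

Hydrogens are implicit in SMILES; fill each atom to its normal valence:
  4 × C (aromatic): 1 H each → 4
  3 × C: 2 H each → 6
  2 × C: 1 H each → 2
  2 × C: no H
  2 × C (aromatic): no H
  2 × O: 1 H each → 2
  1 × C: 3 H
  1 × F: no H
  1 × I: no H
  1 × N: 1 H
  1 × N: no H
  Total hydrogens = 18.

18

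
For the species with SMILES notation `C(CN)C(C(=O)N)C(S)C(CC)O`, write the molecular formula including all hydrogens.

Heavy atoms from the SMILES: 8 C, 2 N, 2 O, 1 S.
Implicit hydrogens by atom environment:
  3 × C: 2 H each → 6
  3 × C: 1 H each → 3
  2 × N: 2 H each → 4
  1 × C: 3 H
  1 × C: no H
  1 × O: 1 H
  1 × O: no H
  1 × S: 1 H
  Total hydrogens = 18.
Molecular formula: C8H18N2O2S

C8H18N2O2S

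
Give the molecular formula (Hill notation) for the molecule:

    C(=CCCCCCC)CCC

C11H22

Heavy atoms from the SMILES: 11 C.
Implicit hydrogens by atom environment:
  7 × C: 2 H each → 14
  2 × C: 3 H each → 6
  2 × C: 1 H each → 2
  Total hydrogens = 22.
Molecular formula: C11H22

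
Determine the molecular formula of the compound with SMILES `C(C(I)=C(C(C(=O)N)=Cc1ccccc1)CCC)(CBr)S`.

Heavy atoms from the SMILES: 1 Br, 16 C, 1 I, 1 N, 1 O, 1 S.
Implicit hydrogens by atom environment:
  5 × C (aromatic): 1 H each → 5
  4 × C: no H
  3 × C: 2 H each → 6
  2 × C: 1 H each → 2
  1 × Br: no H
  1 × C: 3 H
  1 × C (aromatic): no H
  1 × I: no H
  1 × N: 2 H
  1 × O: no H
  1 × S: 1 H
  Total hydrogens = 19.
Molecular formula: C16H19BrINOS

C16H19BrINOS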